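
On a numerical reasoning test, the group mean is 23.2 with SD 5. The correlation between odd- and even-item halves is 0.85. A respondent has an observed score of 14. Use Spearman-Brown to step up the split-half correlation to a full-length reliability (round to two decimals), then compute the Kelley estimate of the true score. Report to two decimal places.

Spearman-Brown: ρ = 2r/(1 + r) = 2(0.85)/(1 + 0.85) = 1.700/1.85 = 0.9189 → 0.92
T̂ = 0.92(14) + 0.08(23.2) = 12.88 + 1.856 = 14.736 → 14.74

14.74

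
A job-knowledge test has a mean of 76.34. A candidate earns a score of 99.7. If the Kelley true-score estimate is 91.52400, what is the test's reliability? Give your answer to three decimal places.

0.650

T̂ = ρX + (1 − ρ)μ  ⇒  T̂ − μ = ρ(X − μ)
ρ = (T̂ − μ)/(X − μ) = (91.52400 − 76.34) / (99.7 − 76.34) = 15.18400 / 23.36 = 0.65000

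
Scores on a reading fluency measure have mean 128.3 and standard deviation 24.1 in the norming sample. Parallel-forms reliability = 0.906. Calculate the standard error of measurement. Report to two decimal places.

SEM = SD · √(1 − ρ) = 24.1 × √0.094 = 24.1 × 0.3066 = 7.389

7.39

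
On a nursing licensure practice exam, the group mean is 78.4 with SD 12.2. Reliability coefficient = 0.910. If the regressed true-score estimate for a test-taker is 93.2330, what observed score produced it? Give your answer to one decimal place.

T̂ = ρX + (1 − ρ)μ  ⇒  X = (T̂ − (1 − ρ)μ) / ρ
X = (93.2330 − 0.090 × 78.4) / 0.910 = (93.2330 − 7.0560) / 0.910 = 86.1770 / 0.910 = 94.700

94.7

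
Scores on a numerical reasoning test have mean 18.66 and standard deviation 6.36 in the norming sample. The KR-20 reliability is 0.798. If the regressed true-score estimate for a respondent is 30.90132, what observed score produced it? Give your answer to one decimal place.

T̂ = ρX + (1 − ρ)μ  ⇒  X = (T̂ − (1 − ρ)μ) / ρ
X = (30.90132 − 0.202 × 18.66) / 0.798 = (30.90132 − 3.76932) / 0.798 = 27.13200 / 0.798 = 34.000

34.0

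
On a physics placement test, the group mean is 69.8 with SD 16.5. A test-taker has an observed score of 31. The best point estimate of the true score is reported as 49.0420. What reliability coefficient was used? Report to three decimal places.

T̂ = ρX + (1 − ρ)μ  ⇒  T̂ − μ = ρ(X − μ)
ρ = (T̂ − μ)/(X − μ) = (49.0420 − 69.8) / (31 − 69.8) = -20.7580 / -38.8 = 0.53500

0.535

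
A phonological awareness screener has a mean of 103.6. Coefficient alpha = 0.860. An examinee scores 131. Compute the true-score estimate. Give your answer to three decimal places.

T̂ = 0.860(131) + 0.140(103.6) = 112.660 + 14.5040 = 127.1640 → 127.164

127.164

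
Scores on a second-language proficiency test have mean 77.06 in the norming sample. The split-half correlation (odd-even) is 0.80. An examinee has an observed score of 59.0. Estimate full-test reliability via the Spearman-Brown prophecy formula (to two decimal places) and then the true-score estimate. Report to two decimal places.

Spearman-Brown: ρ = 2r/(1 + r) = 2(0.80)/(1 + 0.80) = 1.600/1.80 = 0.8889 → 0.89
T̂ = 0.89(59.0) + 0.11(77.06) = 52.510 + 8.4766 = 60.987 → 60.99

60.99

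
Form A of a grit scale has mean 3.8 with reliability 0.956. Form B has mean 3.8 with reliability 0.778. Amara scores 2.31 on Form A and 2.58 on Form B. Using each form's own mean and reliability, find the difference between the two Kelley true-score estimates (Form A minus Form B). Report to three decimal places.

-0.475

T̂_A = 0.956(2.31) + 0.044(3.8) = 2.37556
T̂_B = 0.778(2.58) + 0.222(3.8) = 2.85084
T̂_A − T̂_B = -0.47528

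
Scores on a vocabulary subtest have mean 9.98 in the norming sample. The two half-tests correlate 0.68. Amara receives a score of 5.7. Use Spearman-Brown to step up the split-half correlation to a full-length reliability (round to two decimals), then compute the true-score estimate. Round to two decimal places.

6.51

Spearman-Brown: ρ = 2r/(1 + r) = 2(0.68)/(1 + 0.68) = 1.360/1.68 = 0.8095 → 0.81
Kelley's formula gives T̂ = 0.81·5.7 + 0.19·9.98 = 4.617 + 1.8962 = 6.513.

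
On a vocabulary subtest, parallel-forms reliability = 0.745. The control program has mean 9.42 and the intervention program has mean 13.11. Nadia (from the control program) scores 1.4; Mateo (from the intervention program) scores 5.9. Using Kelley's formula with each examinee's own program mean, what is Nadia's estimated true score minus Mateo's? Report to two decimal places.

T̂_Nadia = 0.745(1.4) + 0.255(9.42) = 3.4451
T̂_Mateo = 0.745(5.9) + 0.255(13.11) = 7.7386
Difference = 3.4451 − 7.7386 = -4.2934

-4.29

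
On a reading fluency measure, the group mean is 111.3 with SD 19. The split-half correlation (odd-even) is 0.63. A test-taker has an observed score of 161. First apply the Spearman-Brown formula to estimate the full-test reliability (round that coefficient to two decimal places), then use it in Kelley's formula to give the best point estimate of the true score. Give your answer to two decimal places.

149.57

Spearman-Brown: ρ = 2r/(1 + r) = 2(0.63)/(1 + 0.63) = 1.260/1.63 = 0.7730 → 0.77
T̂ = ρX + (1 − ρ)μ
  = 0.77 × 161 + 0.23 × 111.3
  = 123.97 + 25.599
  = 149.569
  ≈ 149.57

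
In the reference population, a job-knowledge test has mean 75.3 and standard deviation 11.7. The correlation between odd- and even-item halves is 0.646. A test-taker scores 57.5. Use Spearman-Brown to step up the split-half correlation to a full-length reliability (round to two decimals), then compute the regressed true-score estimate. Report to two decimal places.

61.42

Spearman-Brown: ρ = 2r/(1 + r) = 2(0.646)/(1 + 0.646) = 1.2920/1.646 = 0.7849 → 0.78
T̂ = ρX + (1 − ρ)μ
  = 0.78 × 57.5 + 0.22 × 75.3
  = 44.850 + 16.566
  = 61.416
  ≈ 61.42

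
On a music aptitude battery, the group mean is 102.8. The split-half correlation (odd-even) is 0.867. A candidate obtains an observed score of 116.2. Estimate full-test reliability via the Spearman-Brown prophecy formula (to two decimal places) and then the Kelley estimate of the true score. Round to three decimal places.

115.262

Spearman-Brown: ρ = 2r/(1 + r) = 2(0.867)/(1 + 0.867) = 1.7340/1.867 = 0.9288 → 0.93
Regress the observed score toward the mean by the unreliability: T̂ = 0.93·116.2 + 0.07·102.8 = 108.066 + 7.196 = 115.2620.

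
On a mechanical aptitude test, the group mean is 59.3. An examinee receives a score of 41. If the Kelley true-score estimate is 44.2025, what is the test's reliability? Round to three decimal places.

T̂ = ρX + (1 − ρ)μ  ⇒  T̂ − μ = ρ(X − μ)
ρ = (T̂ − μ)/(X − μ) = (44.2025 − 59.3) / (41 − 59.3) = -15.0975 / -18.3 = 0.82500

0.825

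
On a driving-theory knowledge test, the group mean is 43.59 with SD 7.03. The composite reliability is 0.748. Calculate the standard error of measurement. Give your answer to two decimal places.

SEM = SD · √(1 − ρ) = 7.03 × √0.252 = 7.03 × 0.5020 = 3.529

3.53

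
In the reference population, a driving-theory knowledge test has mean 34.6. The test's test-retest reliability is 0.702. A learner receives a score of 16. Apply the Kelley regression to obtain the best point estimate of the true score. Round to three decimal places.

T̂ = ρX + (1 − ρ)μ
  = 0.702 × 16 + 0.298 × 34.6
  = 11.232 + 10.3108
  = 21.5428
  ≈ 21.543

21.543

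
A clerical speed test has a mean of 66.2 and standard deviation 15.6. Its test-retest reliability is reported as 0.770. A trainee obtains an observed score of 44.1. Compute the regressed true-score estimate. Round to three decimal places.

T̂ = ρX + (1 − ρ)μ
  = 0.770 × 44.1 + 0.230 × 66.2
  = 33.9570 + 15.2260
  = 49.1830
  ≈ 49.183

49.183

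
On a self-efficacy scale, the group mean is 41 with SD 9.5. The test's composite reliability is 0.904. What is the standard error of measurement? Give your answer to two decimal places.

SEM = SD · √(1 − ρ) = 9.5 × √0.096 = 9.5 × 0.3098 = 2.943

2.94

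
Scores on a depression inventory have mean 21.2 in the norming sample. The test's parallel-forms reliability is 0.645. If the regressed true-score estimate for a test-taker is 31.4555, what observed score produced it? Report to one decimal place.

37.1

T̂ = ρX + (1 − ρ)μ  ⇒  X = (T̂ − (1 − ρ)μ) / ρ
X = (31.4555 − 0.355 × 21.2) / 0.645 = (31.4555 − 7.5260) / 0.645 = 23.9295 / 0.645 = 37.100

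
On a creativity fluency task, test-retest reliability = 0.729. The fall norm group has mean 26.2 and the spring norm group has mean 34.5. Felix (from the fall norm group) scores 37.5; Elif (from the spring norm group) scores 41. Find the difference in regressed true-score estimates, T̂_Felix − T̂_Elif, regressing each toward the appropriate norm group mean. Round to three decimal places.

T̂_Felix = 0.729(37.5) + 0.271(26.2) = 34.43770
T̂_Elif = 0.729(41) + 0.271(34.5) = 39.23850
Difference = 34.43770 − 39.23850 = -4.80080

-4.801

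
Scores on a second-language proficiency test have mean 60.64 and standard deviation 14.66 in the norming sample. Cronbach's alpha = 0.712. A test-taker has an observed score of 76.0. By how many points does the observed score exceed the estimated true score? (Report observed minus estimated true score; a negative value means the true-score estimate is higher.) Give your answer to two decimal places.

T̂ = 0.712(76.0) + 0.288(60.64) = 54.1120 + 17.46432 = 71.5763 → 71.576
X − T̂ = 76.0 − 71.576 = 4.424 → 4.42

4.42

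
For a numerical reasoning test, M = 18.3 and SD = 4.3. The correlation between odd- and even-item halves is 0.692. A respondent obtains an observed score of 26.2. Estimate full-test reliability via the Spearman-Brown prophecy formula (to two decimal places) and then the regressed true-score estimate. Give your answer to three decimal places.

24.778

Spearman-Brown: ρ = 2r/(1 + r) = 2(0.692)/(1 + 0.692) = 1.3840/1.692 = 0.8180 → 0.82
T̂ = 0.82(26.2) + 0.18(18.3) = 21.484 + 3.294 = 24.7780 → 24.778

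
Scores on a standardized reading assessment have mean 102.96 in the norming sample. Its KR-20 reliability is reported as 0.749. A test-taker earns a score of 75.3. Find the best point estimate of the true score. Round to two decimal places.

82.24

T̂ = 0.749(75.3) + 0.251(102.96) = 56.3997 + 25.84296 = 82.243 → 82.24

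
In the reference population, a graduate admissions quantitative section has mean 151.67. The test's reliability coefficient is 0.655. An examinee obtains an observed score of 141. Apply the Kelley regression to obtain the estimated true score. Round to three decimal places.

T̂ = ρX + (1 − ρ)μ
  = 0.655 × 141 + 0.345 × 151.67
  = 92.355 + 52.32615
  = 144.6812
  ≈ 144.681

144.681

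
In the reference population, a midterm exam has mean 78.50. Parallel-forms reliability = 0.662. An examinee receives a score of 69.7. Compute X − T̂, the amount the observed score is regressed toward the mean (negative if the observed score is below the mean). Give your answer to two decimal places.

T̂ = ρX + (1 − ρ)μ
  = 0.662 × 69.7 + 0.338 × 78.50
  = 46.1414 + 26.53300
  = 72.6744
  ≈ 72.674
X − T̂ = 69.7 − 72.674 = -2.974 → -2.97

-2.97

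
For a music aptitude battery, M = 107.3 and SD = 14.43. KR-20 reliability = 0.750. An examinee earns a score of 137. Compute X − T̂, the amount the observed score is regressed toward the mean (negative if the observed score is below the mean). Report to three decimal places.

7.425

Regress the observed score toward the mean by the unreliability: T̂ = 0.750·137 + 0.250·107.3 = 102.750 + 26.8250 = 129.57500.
X − T̂ = 137 − 129.5750 = 7.4250 → 7.425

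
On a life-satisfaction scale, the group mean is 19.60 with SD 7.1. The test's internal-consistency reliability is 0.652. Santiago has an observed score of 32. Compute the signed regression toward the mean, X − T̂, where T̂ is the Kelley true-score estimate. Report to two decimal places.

Regress the observed score toward the mean by the unreliability: T̂ = 0.652·32 + 0.348·19.60 = 20.864 + 6.82080 = 27.6848.
X − T̂ = 32 − 27.685 = 4.315 → 4.32

4.32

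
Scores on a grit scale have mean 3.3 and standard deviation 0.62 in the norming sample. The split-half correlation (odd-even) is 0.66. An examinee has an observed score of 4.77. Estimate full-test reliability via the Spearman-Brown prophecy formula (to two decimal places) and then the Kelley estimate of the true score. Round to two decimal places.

Spearman-Brown: ρ = 2r/(1 + r) = 2(0.66)/(1 + 0.66) = 1.320/1.66 = 0.7952 → 0.80
T̂ = 0.80(4.77) + 0.20(3.3) = 3.8160 + 0.660 = 4.476 → 4.48

4.48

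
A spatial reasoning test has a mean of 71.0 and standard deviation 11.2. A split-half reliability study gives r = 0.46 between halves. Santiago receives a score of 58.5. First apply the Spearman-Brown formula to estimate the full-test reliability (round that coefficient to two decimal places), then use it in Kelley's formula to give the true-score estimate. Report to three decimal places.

Spearman-Brown: ρ = 2r/(1 + r) = 2(0.46)/(1 + 0.46) = 0.920/1.46 = 0.6301 → 0.63
T̂ = 0.63(58.5) + 0.37(71.0) = 36.855 + 26.270 = 63.1250 → 63.125

63.125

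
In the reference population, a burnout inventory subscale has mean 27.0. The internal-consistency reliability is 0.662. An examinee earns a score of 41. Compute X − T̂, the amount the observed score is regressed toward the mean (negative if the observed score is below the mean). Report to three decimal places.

4.732

T̂ = 0.662(41) + 0.338(27.0) = 27.142 + 9.1260 = 36.26800 → 36.2680
X − T̂ = 41 − 36.2680 = 4.7320 → 4.732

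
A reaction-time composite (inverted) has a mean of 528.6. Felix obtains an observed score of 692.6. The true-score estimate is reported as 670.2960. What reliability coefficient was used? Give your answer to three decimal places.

T̂ = ρX + (1 − ρ)μ  ⇒  T̂ − μ = ρ(X − μ)
ρ = (T̂ − μ)/(X − μ) = (670.2960 − 528.6) / (692.6 − 528.6) = 141.6960 / 164.0 = 0.86400

0.864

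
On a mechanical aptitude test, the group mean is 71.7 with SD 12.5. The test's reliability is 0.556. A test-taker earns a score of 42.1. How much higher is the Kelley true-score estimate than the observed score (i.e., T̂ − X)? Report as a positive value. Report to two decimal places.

Weight the observed score by reliability and the mean by (1 − reliability): T̂ = 0.556·42.1 + 0.444·71.7 = 23.4076 + 31.8348 = 55.2424.
T̂ − X = 55.242 − 42.1 = 13.142 → 13.14

13.14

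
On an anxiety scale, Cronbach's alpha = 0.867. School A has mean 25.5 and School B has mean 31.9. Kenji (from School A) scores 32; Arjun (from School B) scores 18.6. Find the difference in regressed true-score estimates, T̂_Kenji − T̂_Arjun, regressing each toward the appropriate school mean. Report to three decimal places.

T̂_Kenji = 0.867(32) + 0.133(25.5) = 31.13550
T̂_Arjun = 0.867(18.6) + 0.133(31.9) = 20.36890
Difference = 31.13550 − 20.36890 = 10.76660

10.767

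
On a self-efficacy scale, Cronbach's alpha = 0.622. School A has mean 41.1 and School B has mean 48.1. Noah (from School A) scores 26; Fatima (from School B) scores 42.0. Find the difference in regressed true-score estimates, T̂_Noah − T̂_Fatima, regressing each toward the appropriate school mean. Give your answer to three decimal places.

T̂_Noah = 0.622(26) + 0.378(41.1) = 31.70780
T̂_Fatima = 0.622(42.0) + 0.378(48.1) = 44.30580
Difference = 31.70780 − 44.30580 = -12.59800

-12.598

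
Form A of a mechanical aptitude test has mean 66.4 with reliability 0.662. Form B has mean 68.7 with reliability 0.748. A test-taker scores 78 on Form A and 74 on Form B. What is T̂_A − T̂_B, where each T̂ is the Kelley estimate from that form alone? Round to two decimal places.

T̂_A = 0.662(78) + 0.338(66.4) = 74.0792
T̂_B = 0.748(74) + 0.252(68.7) = 72.6644
T̂_A − T̂_B = 1.4148

1.41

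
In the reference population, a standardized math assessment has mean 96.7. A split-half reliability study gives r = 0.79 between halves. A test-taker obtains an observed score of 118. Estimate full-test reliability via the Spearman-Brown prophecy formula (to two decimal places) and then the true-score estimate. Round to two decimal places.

115.44

Spearman-Brown: ρ = 2r/(1 + r) = 2(0.79)/(1 + 0.79) = 1.580/1.79 = 0.8827 → 0.88
T̂ = 0.88(118) + 0.12(96.7) = 103.84 + 11.604 = 115.444 → 115.44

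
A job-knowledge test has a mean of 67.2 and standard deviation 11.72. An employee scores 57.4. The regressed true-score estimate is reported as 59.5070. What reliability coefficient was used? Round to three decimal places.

T̂ = ρX + (1 − ρ)μ  ⇒  T̂ − μ = ρ(X − μ)
ρ = (T̂ − μ)/(X − μ) = (59.5070 − 67.2) / (57.4 − 67.2) = -7.6930 / -9.8 = 0.78500

0.785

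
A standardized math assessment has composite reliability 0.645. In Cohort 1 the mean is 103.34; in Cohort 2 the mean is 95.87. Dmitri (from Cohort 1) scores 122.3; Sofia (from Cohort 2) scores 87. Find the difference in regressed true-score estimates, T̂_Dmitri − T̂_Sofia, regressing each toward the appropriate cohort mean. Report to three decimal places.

25.420

T̂_Dmitri = 0.645(122.3) + 0.355(103.34) = 115.56920
T̂_Sofia = 0.645(87) + 0.355(95.87) = 90.14885
Difference = 115.56920 − 90.14885 = 25.42035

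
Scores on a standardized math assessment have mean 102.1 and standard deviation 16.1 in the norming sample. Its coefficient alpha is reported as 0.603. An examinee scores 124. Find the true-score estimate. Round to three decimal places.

T̂ = 0.603(124) + 0.397(102.1) = 74.772 + 40.5337 = 115.3057 → 115.306

115.306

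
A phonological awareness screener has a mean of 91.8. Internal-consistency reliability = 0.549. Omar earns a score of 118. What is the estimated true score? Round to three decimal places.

Kelley's formula gives T̂ = 0.549·118 + 0.451·91.8 = 64.782 + 41.4018 = 106.1838.

106.184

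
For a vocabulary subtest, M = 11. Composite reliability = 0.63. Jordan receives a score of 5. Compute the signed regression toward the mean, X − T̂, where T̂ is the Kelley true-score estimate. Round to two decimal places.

-2.22

T̂ = ρX + (1 − ρ)μ
  = 0.63 × 5 + 0.37 × 11
  = 3.15 + 4.07
  = 7.2200
  ≈ 7.220
X − T̂ = 5 − 7.220 = -2.220 → -2.22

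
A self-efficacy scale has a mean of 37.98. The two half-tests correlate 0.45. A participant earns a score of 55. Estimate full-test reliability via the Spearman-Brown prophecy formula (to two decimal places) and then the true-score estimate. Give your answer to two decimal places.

48.53

Spearman-Brown: ρ = 2r/(1 + r) = 2(0.45)/(1 + 0.45) = 0.900/1.45 = 0.6207 → 0.62
T̂ = ρX + (1 − ρ)μ
  = 0.62 × 55 + 0.38 × 37.98
  = 34.10 + 14.4324
  = 48.532
  ≈ 48.53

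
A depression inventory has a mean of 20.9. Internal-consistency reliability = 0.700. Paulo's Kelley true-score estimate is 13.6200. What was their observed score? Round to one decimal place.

10.5

T̂ = ρX + (1 − ρ)μ  ⇒  X = (T̂ − (1 − ρ)μ) / ρ
X = (13.6200 − 0.300 × 20.9) / 0.700 = (13.6200 − 6.2700) / 0.700 = 7.3500 / 0.700 = 10.500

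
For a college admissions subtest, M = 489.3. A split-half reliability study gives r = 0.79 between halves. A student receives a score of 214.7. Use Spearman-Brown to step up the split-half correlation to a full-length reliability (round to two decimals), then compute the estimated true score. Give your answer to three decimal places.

247.652

Spearman-Brown: ρ = 2r/(1 + r) = 2(0.79)/(1 + 0.79) = 1.580/1.79 = 0.8827 → 0.88
T̂ = ρX + (1 − ρ)μ
  = 0.88 × 214.7 + 0.12 × 489.3
  = 188.936 + 58.716
  = 247.6520
  ≈ 247.652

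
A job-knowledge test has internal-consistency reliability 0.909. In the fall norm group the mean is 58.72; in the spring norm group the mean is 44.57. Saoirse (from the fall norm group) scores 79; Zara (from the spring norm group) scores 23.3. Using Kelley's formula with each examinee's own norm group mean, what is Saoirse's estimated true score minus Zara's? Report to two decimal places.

T̂_Saoirse = 0.909(79) + 0.091(58.72) = 77.1545
T̂_Zara = 0.909(23.3) + 0.091(44.57) = 25.2356
Difference = 77.1545 − 25.2356 = 51.9190

51.92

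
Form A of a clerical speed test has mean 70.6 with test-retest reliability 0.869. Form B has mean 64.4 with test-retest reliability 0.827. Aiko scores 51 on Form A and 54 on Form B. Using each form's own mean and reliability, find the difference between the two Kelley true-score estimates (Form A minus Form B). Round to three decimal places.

-2.232

T̂_A = 0.869(51) + 0.131(70.6) = 53.56760
T̂_B = 0.827(54) + 0.173(64.4) = 55.79920
T̂_A − T̂_B = -2.23160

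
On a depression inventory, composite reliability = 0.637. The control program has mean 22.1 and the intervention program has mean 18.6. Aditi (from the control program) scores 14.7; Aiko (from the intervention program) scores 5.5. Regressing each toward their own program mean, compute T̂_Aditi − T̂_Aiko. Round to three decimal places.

T̂_Aditi = 0.637(14.7) + 0.363(22.1) = 17.38620
T̂_Aiko = 0.637(5.5) + 0.363(18.6) = 10.25530
Difference = 17.38620 − 10.25530 = 7.13090

7.131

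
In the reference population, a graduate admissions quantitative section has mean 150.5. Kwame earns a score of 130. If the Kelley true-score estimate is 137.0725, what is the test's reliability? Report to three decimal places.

T̂ = ρX + (1 − ρ)μ  ⇒  T̂ − μ = ρ(X − μ)
ρ = (T̂ − μ)/(X − μ) = (137.0725 − 150.5) / (130 − 150.5) = -13.4275 / -20.5 = 0.65500

0.655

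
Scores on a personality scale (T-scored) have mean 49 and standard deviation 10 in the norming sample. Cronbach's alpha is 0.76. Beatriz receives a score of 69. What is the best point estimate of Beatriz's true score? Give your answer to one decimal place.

T̂ = ρX + (1 − ρ)μ
  = 0.76 × 69 + 0.24 × 49
  = 52.44 + 11.76
  = 64.20
  ≈ 64.2

64.2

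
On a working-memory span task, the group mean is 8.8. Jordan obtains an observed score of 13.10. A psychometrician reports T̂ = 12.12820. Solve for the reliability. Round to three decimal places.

T̂ = ρX + (1 − ρ)μ  ⇒  T̂ − μ = ρ(X − μ)
ρ = (T̂ − μ)/(X − μ) = (12.12820 − 8.8) / (13.10 − 8.8) = 3.32820 / 4.30 = 0.77400

0.774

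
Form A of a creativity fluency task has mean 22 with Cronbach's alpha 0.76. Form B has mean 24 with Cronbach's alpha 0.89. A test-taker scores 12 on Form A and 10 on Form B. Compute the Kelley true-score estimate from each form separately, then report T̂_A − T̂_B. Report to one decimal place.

2.9

T̂_A = 0.76(12) + 0.24(22) = 14.400
T̂_B = 0.89(10) + 0.11(24) = 11.540
T̂_A − T̂_B = 2.860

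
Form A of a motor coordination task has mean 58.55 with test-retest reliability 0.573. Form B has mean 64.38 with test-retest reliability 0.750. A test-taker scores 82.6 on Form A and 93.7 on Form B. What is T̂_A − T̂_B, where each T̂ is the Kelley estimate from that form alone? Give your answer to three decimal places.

-14.039

T̂_A = 0.573(82.6) + 0.427(58.55) = 72.33065
T̂_B = 0.750(93.7) + 0.250(64.38) = 86.37000
T̂_A − T̂_B = -14.03935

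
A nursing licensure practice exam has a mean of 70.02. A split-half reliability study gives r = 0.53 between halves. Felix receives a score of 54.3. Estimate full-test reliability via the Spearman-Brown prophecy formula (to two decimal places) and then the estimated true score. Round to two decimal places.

59.17

Spearman-Brown: ρ = 2r/(1 + r) = 2(0.53)/(1 + 0.53) = 1.060/1.53 = 0.6928 → 0.69
Weight the observed score by reliability and the mean by (1 − reliability): T̂ = 0.69·54.3 + 0.31·70.02 = 37.467 + 21.7062 = 59.173.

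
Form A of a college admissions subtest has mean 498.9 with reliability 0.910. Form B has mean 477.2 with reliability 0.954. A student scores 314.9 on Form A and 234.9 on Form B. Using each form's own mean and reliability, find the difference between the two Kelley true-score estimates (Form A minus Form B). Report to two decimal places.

T̂_A = 0.910(314.9) + 0.090(498.9) = 331.4600
T̂_B = 0.954(234.9) + 0.046(477.2) = 246.0458
T̂_A − T̂_B = 85.4142

85.41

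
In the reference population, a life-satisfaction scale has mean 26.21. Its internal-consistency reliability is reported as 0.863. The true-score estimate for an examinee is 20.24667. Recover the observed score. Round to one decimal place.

19.3

T̂ = ρX + (1 − ρ)μ  ⇒  X = (T̂ − (1 − ρ)μ) / ρ
X = (20.24667 − 0.137 × 26.21) / 0.863 = (20.24667 − 3.59077) / 0.863 = 16.65590 / 0.863 = 19.300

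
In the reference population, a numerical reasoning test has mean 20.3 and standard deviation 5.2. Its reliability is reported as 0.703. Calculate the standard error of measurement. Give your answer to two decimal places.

SEM = SD · √(1 − ρ) = 5.2 × √0.297 = 5.2 × 0.5450 = 2.834

2.83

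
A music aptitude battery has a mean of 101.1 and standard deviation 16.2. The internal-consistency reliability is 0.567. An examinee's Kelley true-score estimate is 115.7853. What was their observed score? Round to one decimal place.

127.0

T̂ = ρX + (1 − ρ)μ  ⇒  X = (T̂ − (1 − ρ)μ) / ρ
X = (115.7853 − 0.433 × 101.1) / 0.567 = (115.7853 − 43.7763) / 0.567 = 72.0090 / 0.567 = 127.000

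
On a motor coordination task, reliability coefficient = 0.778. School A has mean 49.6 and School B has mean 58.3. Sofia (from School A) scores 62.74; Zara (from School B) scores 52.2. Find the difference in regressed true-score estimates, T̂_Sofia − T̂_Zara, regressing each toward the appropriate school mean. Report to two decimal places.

T̂_Sofia = 0.778(62.74) + 0.222(49.6) = 59.8229
T̂_Zara = 0.778(52.2) + 0.222(58.3) = 53.5542
Difference = 59.8229 − 53.5542 = 6.2687

6.27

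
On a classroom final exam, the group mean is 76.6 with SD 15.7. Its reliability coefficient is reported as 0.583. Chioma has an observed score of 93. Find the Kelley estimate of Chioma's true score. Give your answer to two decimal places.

T̂ = ρX + (1 − ρ)μ
  = 0.583 × 93 + 0.417 × 76.6
  = 54.219 + 31.9422
  = 86.161
  ≈ 86.16

86.16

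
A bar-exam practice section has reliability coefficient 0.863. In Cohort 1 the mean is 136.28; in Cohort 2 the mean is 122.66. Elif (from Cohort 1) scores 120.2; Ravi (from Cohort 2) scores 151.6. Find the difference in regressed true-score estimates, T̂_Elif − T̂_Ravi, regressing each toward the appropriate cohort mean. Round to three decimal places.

T̂_Elif = 0.863(120.2) + 0.137(136.28) = 122.40296
T̂_Ravi = 0.863(151.6) + 0.137(122.66) = 147.63522
Difference = 122.40296 − 147.63522 = -25.23226

-25.232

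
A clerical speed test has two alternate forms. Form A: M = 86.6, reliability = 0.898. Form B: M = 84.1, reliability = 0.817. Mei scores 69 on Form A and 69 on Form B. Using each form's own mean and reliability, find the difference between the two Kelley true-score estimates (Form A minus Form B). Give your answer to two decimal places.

T̂_A = 0.898(69) + 0.102(86.6) = 70.7952
T̂_B = 0.817(69) + 0.183(84.1) = 71.7633
T̂_A − T̂_B = -0.9681

-0.97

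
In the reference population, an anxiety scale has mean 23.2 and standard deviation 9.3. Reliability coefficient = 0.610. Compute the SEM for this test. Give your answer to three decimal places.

SEM = SD · √(1 − ρ) = 9.3 × √0.390 = 9.3 × 0.6245 = 5.8078

5.808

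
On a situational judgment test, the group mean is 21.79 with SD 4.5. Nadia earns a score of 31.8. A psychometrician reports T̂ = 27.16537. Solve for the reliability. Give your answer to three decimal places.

T̂ = ρX + (1 − ρ)μ  ⇒  T̂ − μ = ρ(X − μ)
ρ = (T̂ − μ)/(X − μ) = (27.16537 − 21.79) / (31.8 − 21.79) = 5.37537 / 10.01 = 0.53700

0.537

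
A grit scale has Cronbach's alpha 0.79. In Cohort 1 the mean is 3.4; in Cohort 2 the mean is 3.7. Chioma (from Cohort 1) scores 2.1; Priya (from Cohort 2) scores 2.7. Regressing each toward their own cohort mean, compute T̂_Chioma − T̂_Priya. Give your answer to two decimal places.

-0.54

T̂_Chioma = 0.79(2.1) + 0.21(3.4) = 2.3730
T̂_Priya = 0.79(2.7) + 0.21(3.7) = 2.9100
Difference = 2.3730 − 2.9100 = -0.5370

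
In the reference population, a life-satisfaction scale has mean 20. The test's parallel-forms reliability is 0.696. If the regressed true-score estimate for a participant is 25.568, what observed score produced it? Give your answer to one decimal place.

T̂ = ρX + (1 − ρ)μ  ⇒  X = (T̂ − (1 − ρ)μ) / ρ
X = (25.568 − 0.304 × 20) / 0.696 = (25.568 − 6.080) / 0.696 = 19.488 / 0.696 = 28.000

28.0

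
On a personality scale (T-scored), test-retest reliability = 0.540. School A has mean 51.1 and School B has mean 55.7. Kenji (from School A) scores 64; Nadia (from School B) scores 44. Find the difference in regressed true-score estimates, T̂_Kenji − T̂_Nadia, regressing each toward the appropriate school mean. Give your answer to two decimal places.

T̂_Kenji = 0.540(64) + 0.460(51.1) = 58.0660
T̂_Nadia = 0.540(44) + 0.460(55.7) = 49.3820
Difference = 58.0660 − 49.3820 = 8.6840

8.68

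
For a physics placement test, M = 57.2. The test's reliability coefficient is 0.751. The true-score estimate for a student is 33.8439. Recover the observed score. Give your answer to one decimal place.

T̂ = ρX + (1 − ρ)μ  ⇒  X = (T̂ − (1 − ρ)μ) / ρ
X = (33.8439 − 0.249 × 57.2) / 0.751 = (33.8439 − 14.2428) / 0.751 = 19.6011 / 0.751 = 26.100

26.1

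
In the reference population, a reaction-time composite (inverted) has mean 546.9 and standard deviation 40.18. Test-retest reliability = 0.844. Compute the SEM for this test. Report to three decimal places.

15.870

SEM = SD · √(1 − ρ) = 40.18 × √0.156 = 40.18 × 0.3950 = 15.8698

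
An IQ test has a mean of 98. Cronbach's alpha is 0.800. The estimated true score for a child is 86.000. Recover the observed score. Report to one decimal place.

83.0

T̂ = ρX + (1 − ρ)μ  ⇒  X = (T̂ − (1 − ρ)μ) / ρ
X = (86.000 − 0.200 × 98) / 0.800 = (86.000 − 19.600) / 0.800 = 66.400 / 0.800 = 83.000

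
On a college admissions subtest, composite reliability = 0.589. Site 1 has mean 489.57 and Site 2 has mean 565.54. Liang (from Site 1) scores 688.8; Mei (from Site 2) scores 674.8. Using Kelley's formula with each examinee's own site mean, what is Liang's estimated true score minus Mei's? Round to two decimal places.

T̂_Liang = 0.589(688.8) + 0.411(489.57) = 606.9165
T̂_Mei = 0.589(674.8) + 0.411(565.54) = 629.8941
Difference = 606.9165 − 629.8941 = -22.9777

-22.98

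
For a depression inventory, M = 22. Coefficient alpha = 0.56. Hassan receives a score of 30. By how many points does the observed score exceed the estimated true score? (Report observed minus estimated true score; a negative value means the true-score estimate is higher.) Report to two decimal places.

Weight the observed score by reliability and the mean by (1 − reliability): T̂ = 0.56·30 + 0.44·22 = 16.80 + 9.68 = 26.4800.
X − T̂ = 30 − 26.480 = 3.520 → 3.52

3.52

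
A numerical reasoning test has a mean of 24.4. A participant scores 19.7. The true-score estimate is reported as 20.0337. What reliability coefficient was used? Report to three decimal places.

T̂ = ρX + (1 − ρ)μ  ⇒  T̂ − μ = ρ(X − μ)
ρ = (T̂ − μ)/(X − μ) = (20.0337 − 24.4) / (19.7 − 24.4) = -4.3663 / -4.7 = 0.92900

0.929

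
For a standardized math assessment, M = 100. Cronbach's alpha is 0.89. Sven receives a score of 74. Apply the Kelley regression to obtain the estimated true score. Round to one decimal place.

T̂ = 0.89(74) + 0.11(100) = 65.86 + 11.00 = 76.86 → 76.9

76.9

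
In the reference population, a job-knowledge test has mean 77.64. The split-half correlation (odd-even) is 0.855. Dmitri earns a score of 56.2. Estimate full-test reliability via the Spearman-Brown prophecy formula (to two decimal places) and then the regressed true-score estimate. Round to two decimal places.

57.92

Spearman-Brown: ρ = 2r/(1 + r) = 2(0.855)/(1 + 0.855) = 1.7100/1.855 = 0.9218 → 0.92
Weight the observed score by reliability and the mean by (1 − reliability): T̂ = 0.92·56.2 + 0.08·77.64 = 51.704 + 6.2112 = 57.915.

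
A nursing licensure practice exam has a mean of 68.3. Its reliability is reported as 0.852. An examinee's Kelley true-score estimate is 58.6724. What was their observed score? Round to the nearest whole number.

57

T̂ = ρX + (1 − ρ)μ  ⇒  X = (T̂ − (1 − ρ)μ) / ρ
X = (58.6724 − 0.148 × 68.3) / 0.852 = (58.6724 − 10.1084) / 0.852 = 48.5640 / 0.852 = 57.00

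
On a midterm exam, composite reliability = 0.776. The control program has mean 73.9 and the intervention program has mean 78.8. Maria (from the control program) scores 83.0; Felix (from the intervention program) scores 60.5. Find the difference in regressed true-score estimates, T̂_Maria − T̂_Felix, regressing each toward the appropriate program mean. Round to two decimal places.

16.36

T̂_Maria = 0.776(83.0) + 0.224(73.9) = 80.9616
T̂_Felix = 0.776(60.5) + 0.224(78.8) = 64.5992
Difference = 80.9616 − 64.5992 = 16.3624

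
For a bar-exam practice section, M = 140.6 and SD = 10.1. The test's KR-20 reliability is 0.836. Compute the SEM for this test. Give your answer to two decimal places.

SEM = SD · √(1 − ρ) = 10.1 × √0.164 = 10.1 × 0.4050 = 4.090

4.09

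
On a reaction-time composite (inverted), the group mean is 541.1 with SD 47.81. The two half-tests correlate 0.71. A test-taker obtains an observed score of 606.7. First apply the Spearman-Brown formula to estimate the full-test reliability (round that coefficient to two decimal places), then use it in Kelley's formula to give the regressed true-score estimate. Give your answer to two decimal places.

Spearman-Brown: ρ = 2r/(1 + r) = 2(0.71)/(1 + 0.71) = 1.420/1.71 = 0.8304 → 0.83
T̂ = ρX + (1 − ρ)μ
  = 0.83 × 606.7 + 0.17 × 541.1
  = 503.561 + 91.987
  = 595.548
  ≈ 595.55

595.55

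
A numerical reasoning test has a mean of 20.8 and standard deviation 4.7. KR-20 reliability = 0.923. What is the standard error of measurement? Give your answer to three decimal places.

SEM = SD · √(1 − ρ) = 4.7 × √0.077 = 4.7 × 0.2775 = 1.3042

1.304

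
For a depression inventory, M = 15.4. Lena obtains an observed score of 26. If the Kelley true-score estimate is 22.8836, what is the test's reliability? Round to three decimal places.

T̂ = ρX + (1 − ρ)μ  ⇒  T̂ − μ = ρ(X − μ)
ρ = (T̂ − μ)/(X − μ) = (22.8836 − 15.4) / (26 − 15.4) = 7.4836 / 10.6 = 0.70600

0.706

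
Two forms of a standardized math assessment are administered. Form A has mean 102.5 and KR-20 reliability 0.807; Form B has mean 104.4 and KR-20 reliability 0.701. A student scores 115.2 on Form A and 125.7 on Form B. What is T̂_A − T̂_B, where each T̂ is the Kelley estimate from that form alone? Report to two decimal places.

T̂_A = 0.807(115.2) + 0.193(102.5) = 112.7489
T̂_B = 0.701(125.7) + 0.299(104.4) = 119.3313
T̂_A − T̂_B = -6.5824

-6.58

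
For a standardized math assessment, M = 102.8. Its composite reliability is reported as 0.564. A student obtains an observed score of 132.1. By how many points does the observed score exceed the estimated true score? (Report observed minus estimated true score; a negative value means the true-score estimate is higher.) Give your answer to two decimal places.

Kelley's formula gives T̂ = 0.564·132.1 + 0.436·102.8 = 74.5044 + 44.8208 = 119.3252.
X − T̂ = 132.1 − 119.325 = 12.775 → 12.77

12.77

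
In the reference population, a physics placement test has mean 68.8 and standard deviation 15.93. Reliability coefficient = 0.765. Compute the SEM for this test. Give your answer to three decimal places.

SEM = SD · √(1 − ρ) = 15.93 × √0.235 = 15.93 × 0.4848 = 7.7224

7.722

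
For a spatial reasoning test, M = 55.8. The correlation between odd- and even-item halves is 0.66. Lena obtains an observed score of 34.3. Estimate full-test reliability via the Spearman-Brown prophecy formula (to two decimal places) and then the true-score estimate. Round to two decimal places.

Spearman-Brown: ρ = 2r/(1 + r) = 2(0.66)/(1 + 0.66) = 1.320/1.66 = 0.7952 → 0.80
Weight the observed score by reliability and the mean by (1 − reliability): T̂ = 0.80·34.3 + 0.20·55.8 = 27.440 + 11.160 = 38.600.

38.60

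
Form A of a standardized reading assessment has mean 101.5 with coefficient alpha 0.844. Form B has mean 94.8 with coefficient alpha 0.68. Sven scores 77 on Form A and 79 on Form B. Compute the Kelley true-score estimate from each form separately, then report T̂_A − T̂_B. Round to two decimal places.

T̂_A = 0.844(77) + 0.156(101.5) = 80.8220
T̂_B = 0.68(79) + 0.32(94.8) = 84.0560
T̂_A − T̂_B = -3.2340

-3.23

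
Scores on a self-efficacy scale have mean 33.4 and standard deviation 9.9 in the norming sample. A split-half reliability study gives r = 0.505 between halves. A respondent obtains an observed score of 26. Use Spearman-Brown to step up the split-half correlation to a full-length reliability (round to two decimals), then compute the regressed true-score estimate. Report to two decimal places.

Spearman-Brown: ρ = 2r/(1 + r) = 2(0.505)/(1 + 0.505) = 1.0100/1.505 = 0.6711 → 0.67
T̂ = ρX + (1 − ρ)μ
  = 0.67 × 26 + 0.33 × 33.4
  = 17.42 + 11.022
  = 28.442
  ≈ 28.44

28.44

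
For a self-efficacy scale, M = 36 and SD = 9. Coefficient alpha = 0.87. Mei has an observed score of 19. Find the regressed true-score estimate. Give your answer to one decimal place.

21.2

T̂ = ρX + (1 − ρ)μ
  = 0.87 × 19 + 0.13 × 36
  = 16.53 + 4.68
  = 21.21
  ≈ 21.2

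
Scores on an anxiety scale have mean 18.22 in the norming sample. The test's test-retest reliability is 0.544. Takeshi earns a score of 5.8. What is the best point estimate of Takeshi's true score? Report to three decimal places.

11.464

T̂ = ρX + (1 − ρ)μ
  = 0.544 × 5.8 + 0.456 × 18.22
  = 3.1552 + 8.30832
  = 11.4635
  ≈ 11.464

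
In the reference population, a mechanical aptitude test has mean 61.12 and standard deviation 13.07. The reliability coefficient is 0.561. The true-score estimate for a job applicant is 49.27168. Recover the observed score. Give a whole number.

40

T̂ = ρX + (1 − ρ)μ  ⇒  X = (T̂ − (1 − ρ)μ) / ρ
X = (49.27168 − 0.439 × 61.12) / 0.561 = (49.27168 − 26.83168) / 0.561 = 22.44000 / 0.561 = 40.00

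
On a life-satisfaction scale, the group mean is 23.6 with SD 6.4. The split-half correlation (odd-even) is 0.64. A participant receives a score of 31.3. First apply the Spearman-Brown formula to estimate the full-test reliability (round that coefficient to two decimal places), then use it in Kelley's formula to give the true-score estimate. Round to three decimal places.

29.606

Spearman-Brown: ρ = 2r/(1 + r) = 2(0.64)/(1 + 0.64) = 1.280/1.64 = 0.7805 → 0.78
T̂ = 0.78(31.3) + 0.22(23.6) = 24.414 + 5.192 = 29.6060 → 29.606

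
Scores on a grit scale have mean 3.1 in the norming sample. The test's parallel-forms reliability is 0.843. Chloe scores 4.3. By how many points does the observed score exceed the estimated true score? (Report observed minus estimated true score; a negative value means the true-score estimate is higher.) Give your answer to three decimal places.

0.188

T̂ = ρX + (1 − ρ)μ
  = 0.843 × 4.3 + 0.157 × 3.1
  = 3.6249 + 0.4867
  = 4.11160
  ≈ 4.1116
X − T̂ = 4.3 − 4.1116 = 0.1884 → 0.188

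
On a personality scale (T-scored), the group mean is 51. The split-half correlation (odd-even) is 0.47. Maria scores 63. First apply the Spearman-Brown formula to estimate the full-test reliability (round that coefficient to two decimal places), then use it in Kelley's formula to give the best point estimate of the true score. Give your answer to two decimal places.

Spearman-Brown: ρ = 2r/(1 + r) = 2(0.47)/(1 + 0.47) = 0.940/1.47 = 0.6395 → 0.64
T̂ = 0.64(63) + 0.36(51) = 40.32 + 18.36 = 58.680 → 58.68

58.68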